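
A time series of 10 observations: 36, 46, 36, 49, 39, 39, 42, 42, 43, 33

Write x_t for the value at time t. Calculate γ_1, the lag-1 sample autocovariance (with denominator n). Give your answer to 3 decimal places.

-11.325

Mean x̄ = (36 + 46 + 36 + 49 + 39 + 39 + 42 + 42 + 43 + 33)/10 = 40.5000
Σ_{t=1}^{9}(x_t−x̄)(x_{t+1}−x̄) = -113.2500
γ_1 = -113.2500 / 10 = -11.325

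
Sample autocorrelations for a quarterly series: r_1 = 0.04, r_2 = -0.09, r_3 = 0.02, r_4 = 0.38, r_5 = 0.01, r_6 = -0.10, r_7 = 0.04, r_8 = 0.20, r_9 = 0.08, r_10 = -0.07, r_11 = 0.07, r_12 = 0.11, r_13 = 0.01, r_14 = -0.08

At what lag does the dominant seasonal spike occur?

The largest autocorrelation is r_4 = 0.38, with a weaker echo at lag 8 (0.20); the remaining lags stay at or below 0.11.
The dominant spike at lag 4 indicates a seasonal period of 4.

4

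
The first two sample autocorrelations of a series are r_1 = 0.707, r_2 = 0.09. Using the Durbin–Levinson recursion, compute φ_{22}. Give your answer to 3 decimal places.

φ_{22} = (r_2 − r_1²) / (1 − r_1²)
r_1² = (0.707)² = 0.499849
Numerator = 0.09 − 0.4998 = -0.4098; denominator = 1 − 0.4998 = 0.5002
φ_{22} = -0.4098 / 0.5002 = -0.819

-0.819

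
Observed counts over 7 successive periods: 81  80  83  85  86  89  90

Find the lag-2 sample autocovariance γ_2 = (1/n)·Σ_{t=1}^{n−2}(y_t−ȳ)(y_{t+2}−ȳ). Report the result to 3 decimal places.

1.545

Mean ȳ = (81 + 80 + 83 + 85 + 86 + 89 + 90)/7 = 84.8571
Σ_{t=1}^{5}(y_t−ȳ)(y_{t+2}−ȳ) = 10.8163
γ_2 = 10.8163 / 7 = 1.545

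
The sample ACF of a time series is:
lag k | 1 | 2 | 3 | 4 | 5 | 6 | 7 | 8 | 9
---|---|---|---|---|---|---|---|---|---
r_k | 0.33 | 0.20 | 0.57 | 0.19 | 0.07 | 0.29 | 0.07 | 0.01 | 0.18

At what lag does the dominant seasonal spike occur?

The largest autocorrelation is r_3 = 0.57; the remaining lags stay at or below 0.33. The elevated value at lag 1 (0.33), dropping to 0.20 at lag 2, reflects decaying short-term dependence rather than seasonality.
The dominant spike at lag 3 indicates a seasonal period of 3.

3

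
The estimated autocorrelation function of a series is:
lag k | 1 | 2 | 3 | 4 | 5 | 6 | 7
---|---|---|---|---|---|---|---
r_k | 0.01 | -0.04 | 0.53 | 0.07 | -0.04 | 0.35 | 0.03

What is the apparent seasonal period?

3

The largest autocorrelation is r_3 = 0.53, with a weaker echo at lag 6 (0.35); the remaining lags stay at or below 0.07.
The dominant spike at lag 3 indicates a seasonal period of 3.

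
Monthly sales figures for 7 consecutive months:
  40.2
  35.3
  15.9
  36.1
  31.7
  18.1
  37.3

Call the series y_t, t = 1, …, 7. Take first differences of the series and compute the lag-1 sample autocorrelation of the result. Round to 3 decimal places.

-0.432

First differences Δy: -4.9, -19.4, 20.2, -4.4, -13.6, 19.2
Mean of differences = -0.4833
Numerator Σ(Δy_t−Δȳ)(Δy_{t+1}−Δȳ) = -595.5269
Denominator Σ(Δy_t−Δȳ)² = 1379.9683
r_1(Δy) = -595.5269 / 1379.9683 = -0.432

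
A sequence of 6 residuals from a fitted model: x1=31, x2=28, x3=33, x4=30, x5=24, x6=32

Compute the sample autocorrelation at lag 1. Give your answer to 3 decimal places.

-0.408

Mean x̄ = (31 + 28 + 33 + 30 + 24 + 32)/6 = 29.6667
Σ(x_t−x̄)(x_{t+1}−x̄) = (-2.2222) + (-5.5556) + (1.1111) + (-1.8889) + (-13.2222) = -21.7778
Denominator Σ(x_t−x̄)² = 53.3333
r_1 = -21.7778 / 53.3333 = -0.408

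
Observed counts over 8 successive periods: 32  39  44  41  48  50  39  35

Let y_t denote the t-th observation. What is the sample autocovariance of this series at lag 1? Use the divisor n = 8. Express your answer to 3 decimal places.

8.625

Mean ȳ = (32 + 39 + 44 + 41 + 48 + 50 + 39 + 35)/8 = 41.0000
Σ_{t=1}^{7}(y_t−ȳ)(y_{t+1}−ȳ) = 69.0000
γ_1 = 69.0000 / 8 = 8.625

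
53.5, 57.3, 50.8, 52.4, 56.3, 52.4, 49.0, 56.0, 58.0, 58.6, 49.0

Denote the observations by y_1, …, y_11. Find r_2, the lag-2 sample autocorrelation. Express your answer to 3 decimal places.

Mean ȳ = (53.5 + 57.3 + 50.8 + 52.4 + 56.3 + 52.4 + 49.0 + 56.0 + 58.0 + 58.6 + 49.0)/11 = 53.9364
Numerator Σ_{t=1}^{9}(y_t−ȳ)(y_{t+2}−ȳ) = -54.1854
Denominator Σ(y_t−ȳ)² = 122.9055
r_2 = -54.1854 / 122.9055 = -0.441

-0.441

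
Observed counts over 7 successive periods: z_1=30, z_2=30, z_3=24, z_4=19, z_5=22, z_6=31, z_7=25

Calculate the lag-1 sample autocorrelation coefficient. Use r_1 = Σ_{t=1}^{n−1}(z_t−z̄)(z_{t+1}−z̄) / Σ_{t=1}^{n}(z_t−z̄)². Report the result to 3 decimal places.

Mean z̄ = (30 + 30 + 24 + 19 + 22 + 31 + 25)/7 = 25.8571
Numerator Σ_{t=1}^{6}(z_t−z̄)(z_{t+1}−z̄) = 24.4082
Denominator Σ(z_t−z̄)² = 126.8571
r_1 = 24.4082 / 126.8571 = 0.192

0.192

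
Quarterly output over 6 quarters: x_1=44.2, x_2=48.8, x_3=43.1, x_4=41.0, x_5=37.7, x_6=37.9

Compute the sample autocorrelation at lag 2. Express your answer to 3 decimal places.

-0.057

Mean x̄ = (44.2 + 48.8 + 43.1 + 41.0 + 37.7 + 37.9)/6 = 42.1167
Deviations from mean: 2.0833, 6.6833, 0.9833, -1.1167, -4.4167, -4.2167
Σ(x_t−x̄)(x_{t+2}−x̄) = (2.0486) + (-7.4631) + (-4.3431) + (4.7086) = -5.0489
Denominator Σ(x_t−x̄)² = 88.5083
r_2 = -5.0489 / 88.5083 = -0.057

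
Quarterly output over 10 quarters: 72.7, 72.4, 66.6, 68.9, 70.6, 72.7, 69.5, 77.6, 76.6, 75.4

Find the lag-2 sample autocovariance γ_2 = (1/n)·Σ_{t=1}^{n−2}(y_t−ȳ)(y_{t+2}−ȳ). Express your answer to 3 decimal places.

Mean ȳ = (72.7 + 72.4 + 66.6 + 68.9 + 70.6 + 72.7 + 69.5 + 77.6 + 76.6 + 75.4)/10 = 72.3000
Σ_{t=1}^{8}(y_t−ȳ)(y_{t+2}−ȳ) = 16.9800
γ_2 = 16.9800 / 10 = 1.698

1.698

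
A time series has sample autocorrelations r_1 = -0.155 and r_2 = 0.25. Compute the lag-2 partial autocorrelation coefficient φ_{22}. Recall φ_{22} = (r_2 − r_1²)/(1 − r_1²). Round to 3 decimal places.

φ_{22} = (r_2 − r_1²) / (1 − r_1²)
r_1² = (-0.155)² = 0.024025
Numerator = 0.25 − 0.0240 = 0.2260; denominator = 1 − 0.0240 = 0.9760
φ_{22} = 0.2260 / 0.9760 = 0.232

0.232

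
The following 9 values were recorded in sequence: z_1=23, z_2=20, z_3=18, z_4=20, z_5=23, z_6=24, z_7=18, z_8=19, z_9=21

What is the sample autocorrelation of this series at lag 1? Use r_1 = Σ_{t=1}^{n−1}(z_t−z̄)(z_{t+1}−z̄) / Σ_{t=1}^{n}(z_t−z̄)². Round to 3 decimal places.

0.081

Mean z̄ = (23 + 20 + 18 + 20 + 23 + 24 + 18 + 19 + 21)/9 = 20.6667
Numerator Σ_{t=1}^{8}(z_t−z̄)(z_{t+1}−z̄) = 3.2222
Denominator Σ(z_t−z̄)² = 40.0000
r_1 = 3.2222 / 40.0000 = 0.081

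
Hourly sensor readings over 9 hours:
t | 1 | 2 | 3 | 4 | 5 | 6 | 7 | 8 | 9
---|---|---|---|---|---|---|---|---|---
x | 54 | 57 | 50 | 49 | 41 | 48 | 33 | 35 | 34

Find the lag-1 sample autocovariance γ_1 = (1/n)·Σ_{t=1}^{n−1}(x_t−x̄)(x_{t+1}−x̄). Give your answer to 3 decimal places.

39.213

Mean x̄ = (54 + 57 + 50 + 49 + 41 + 48 + 33 + 35 + 34)/9 = 44.5556
Σ_{t=1}^{8}(x_t−x̄)(x_{t+1}−x̄) = 352.9136
γ_1 = 352.9136 / 9 = 39.213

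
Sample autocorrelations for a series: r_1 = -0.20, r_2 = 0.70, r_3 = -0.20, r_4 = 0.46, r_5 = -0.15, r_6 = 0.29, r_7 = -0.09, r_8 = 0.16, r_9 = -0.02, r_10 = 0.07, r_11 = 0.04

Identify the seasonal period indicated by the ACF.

The largest autocorrelation is r_2 = 0.70, with weaker echoes at lags 4 (0.46), 6 (0.29) and 8 (0.16); the remaining lags stay at or below 0.07.
The dominant spike at lag 2 indicates a seasonal period of 2.

2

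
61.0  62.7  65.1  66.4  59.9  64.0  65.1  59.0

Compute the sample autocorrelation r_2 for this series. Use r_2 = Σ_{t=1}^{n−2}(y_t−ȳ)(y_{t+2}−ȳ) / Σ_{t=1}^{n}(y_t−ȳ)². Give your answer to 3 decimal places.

Mean ȳ = (61.0 + 62.7 + 65.1 + 66.4 + 59.9 + 64.0 + 65.1 + 59.0)/8 = 62.9000
Deviations from mean: -1.9000, -0.2000, 2.2000, 3.5000, -3.0000, 1.1000, 2.2000, -3.9000
Σ(y_t−ȳ)(y_{t+2}−ȳ) = (-4.1800) + (-0.7000) + (-6.6000) + (3.8500) + (-6.6000) + (-4.2900) = -18.5200
Denominator Σ(y_t−ȳ)² = 51.0000
r_2 = -18.5200 / 51.0000 = -0.363

-0.363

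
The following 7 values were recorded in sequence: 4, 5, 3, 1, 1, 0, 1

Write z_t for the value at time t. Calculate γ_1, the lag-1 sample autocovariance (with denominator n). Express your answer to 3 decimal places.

1.854

Mean z̄ = (4 + 5 + 3 + 1 + 1 + 0 + 1)/7 = 2.1429
Deviations: 1.8571, 2.8571, 0.8571, -1.1429, -1.1429, -2.1429, -1.1429
Σ_{t=1}^{6}(z_t−z̄)(z_{t+1}−z̄) = 12.9796
γ_1 = 12.9796 / 7 = 1.854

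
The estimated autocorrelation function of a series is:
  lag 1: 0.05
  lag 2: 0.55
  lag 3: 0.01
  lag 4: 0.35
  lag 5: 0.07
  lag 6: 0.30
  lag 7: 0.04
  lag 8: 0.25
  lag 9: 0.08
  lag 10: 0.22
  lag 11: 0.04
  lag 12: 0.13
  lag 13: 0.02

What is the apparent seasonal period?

The largest autocorrelation is r_2 = 0.55, with weaker echoes at lags 4 (0.35), 6 (0.30), 8 (0.25) and 10 (0.22); the remaining lags stay at or below 0.13.
The dominant spike at lag 2 indicates a seasonal period of 2.

2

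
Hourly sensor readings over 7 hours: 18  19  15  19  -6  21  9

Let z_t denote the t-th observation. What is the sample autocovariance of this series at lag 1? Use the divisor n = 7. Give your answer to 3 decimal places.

Mean z̄ = (18 + 19 + 15 + 19 − 6 + 21 + 9)/7 = 13.5714
Deviations: 4.4286, 5.4286, 1.4286, 5.4286, -19.5714, 7.4286, -4.5714
Σ_{t=1}^{6}(z_t−z̄)(z_{t+1}−z̄) = -246.0408
γ_1 = -246.0408 / 7 = -35.149

-35.149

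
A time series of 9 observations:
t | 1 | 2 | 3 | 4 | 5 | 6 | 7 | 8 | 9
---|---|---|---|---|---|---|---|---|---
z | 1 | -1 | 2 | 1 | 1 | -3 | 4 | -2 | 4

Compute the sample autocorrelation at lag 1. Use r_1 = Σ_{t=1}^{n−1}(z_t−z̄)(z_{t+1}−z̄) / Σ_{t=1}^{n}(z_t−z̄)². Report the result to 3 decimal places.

-0.697

Mean z̄ = (1 − 1 + 2 + 1 + 1 − 3 + 4 − 2 + 4)/9 = 0.7778
Numerator Σ_{t=1}^{8}(z_t−z̄)(z_{t+1}−z̄) = -33.1605
Denominator Σ(z_t−z̄)² = 47.5556
r_1 = -33.1605 / 47.5556 = -0.697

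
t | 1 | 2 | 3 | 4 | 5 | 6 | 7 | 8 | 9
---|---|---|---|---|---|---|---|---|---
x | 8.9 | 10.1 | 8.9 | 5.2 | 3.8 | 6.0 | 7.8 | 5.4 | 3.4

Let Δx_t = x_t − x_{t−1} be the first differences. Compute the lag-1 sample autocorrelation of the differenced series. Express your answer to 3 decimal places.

0.179

First differences Δx: 1.2, -1.2, -3.7, -1.4, 2.2, 1.8, -2.4, -2.0
Mean of differences = -0.6875
Numerator Σ(Δx_t−Δx̄)(Δx_{t+1}−Δx̄) = 5.8361
Denominator Σ(Δx_t−Δx̄)² = 32.5888
r_1(Δx) = 5.8361 / 32.5888 = 0.179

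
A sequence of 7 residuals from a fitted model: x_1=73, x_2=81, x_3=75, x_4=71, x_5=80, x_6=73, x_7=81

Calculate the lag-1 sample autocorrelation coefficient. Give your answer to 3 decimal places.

Mean x̄ = (73 + 81 + 75 + 71 + 80 + 73 + 81)/7 = 76.2857
Deviations from mean: -3.2857, 4.7143, -1.2857, -5.2857, 3.7143, -3.2857, 4.7143
Σ(x_t−x̄)(x_{t+1}−x̄) = (-15.4898) + (-6.0612) + (6.7959) + (-19.6327) + (-12.2041) + (-15.4898) = -62.0816
Denominator Σ(x_t−x̄)² = 109.4286
r_1 = -62.0816 / 109.4286 = -0.567

-0.567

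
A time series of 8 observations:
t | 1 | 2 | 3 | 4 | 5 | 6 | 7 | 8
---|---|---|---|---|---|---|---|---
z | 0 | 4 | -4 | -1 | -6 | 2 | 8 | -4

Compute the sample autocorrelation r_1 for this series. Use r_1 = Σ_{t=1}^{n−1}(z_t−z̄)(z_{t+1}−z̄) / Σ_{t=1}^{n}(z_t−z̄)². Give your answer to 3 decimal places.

-0.220

Mean z̄ = (0 + 4 − 4 − 1 − 6 + 2 + 8 − 4)/8 = -0.1250
Numerator Σ_{t=1}^{7}(z_t−z̄)(z_{t+1}−z̄) = -33.6406
Denominator Σ(z_t−z̄)² = 152.8750
r_1 = -33.6406 / 152.8750 = -0.220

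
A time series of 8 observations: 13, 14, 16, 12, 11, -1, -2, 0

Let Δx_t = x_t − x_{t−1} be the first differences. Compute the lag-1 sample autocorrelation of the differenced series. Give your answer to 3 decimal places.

First differences Δx: 1, 2, -4, -1, -12, -1, 2
Mean of differences = -1.8571
Numerator Σ(Δx_t−Δx̄)(Δx_{t+1}−Δx̄) = -13.1633
Denominator Σ(Δx_t−Δx̄)² = 146.8571
r_1(Δx) = -13.1633 / 146.8571 = -0.090

-0.090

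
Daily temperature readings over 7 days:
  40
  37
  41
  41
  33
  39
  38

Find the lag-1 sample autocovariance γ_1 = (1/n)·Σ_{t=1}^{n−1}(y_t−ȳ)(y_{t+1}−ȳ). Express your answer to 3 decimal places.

-2.373

Mean ȳ = (40 + 37 + 41 + 41 + 33 + 39 + 38)/7 = 38.4286
Σ_{t=1}^{6}(y_t−ȳ)(y_{t+1}−ȳ) = -16.6122
γ_1 = -16.6122 / 7 = -2.373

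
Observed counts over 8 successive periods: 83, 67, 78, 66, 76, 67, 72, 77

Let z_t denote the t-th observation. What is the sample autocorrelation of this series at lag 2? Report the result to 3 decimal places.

Mean z̄ = (83 + 67 + 78 + 66 + 76 + 67 + 72 + 77)/8 = 73.2500
Deviations from mean: 9.7500, -6.2500, 4.7500, -7.2500, 2.7500, -6.2500, -1.2500, 3.7500
Numerator Σ_{t=1}^{6}(z_t−z̄)(z_{t+2}−z̄) = 123.1250
Denominator Σ(z_t−z̄)² = 271.5000
r_2 = 123.1250 / 271.5000 = 0.453

0.453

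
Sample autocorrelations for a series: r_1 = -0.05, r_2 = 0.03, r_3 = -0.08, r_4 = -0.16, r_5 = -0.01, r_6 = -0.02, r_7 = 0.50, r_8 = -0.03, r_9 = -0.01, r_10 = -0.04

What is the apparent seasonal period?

7

The largest autocorrelation is r_7 = 0.50; the remaining lags stay at or below 0.03.
The dominant spike at lag 7 indicates a seasonal period of 7.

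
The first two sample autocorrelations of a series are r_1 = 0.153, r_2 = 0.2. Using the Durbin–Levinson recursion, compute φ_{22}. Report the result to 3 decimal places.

φ_{22} = (r_2 − r_1²) / (1 − r_1²)
r_1² = (0.153)² = 0.023409
Numerator = 0.2 − 0.0234 = 0.1766; denominator = 1 − 0.0234 = 0.9766
φ_{22} = 0.1766 / 0.9766 = 0.181

0.181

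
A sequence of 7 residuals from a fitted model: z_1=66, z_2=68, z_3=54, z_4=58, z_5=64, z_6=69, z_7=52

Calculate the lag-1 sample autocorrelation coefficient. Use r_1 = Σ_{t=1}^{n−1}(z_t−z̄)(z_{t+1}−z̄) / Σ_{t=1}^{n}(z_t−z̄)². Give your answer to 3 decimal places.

Mean z̄ = (66 + 68 + 54 + 58 + 64 + 69 + 52)/7 = 61.5714
Σ(z_t−z̄)(z_{t+1}−z̄) = (28.4694) + (-48.6735) + (27.0408) + (-8.6735) + (18.0408) + (-71.1020) = -54.8980
Denominator Σ(z_t−z̄)² = 283.7143
r_1 = -54.8980 / 283.7143 = -0.193

-0.193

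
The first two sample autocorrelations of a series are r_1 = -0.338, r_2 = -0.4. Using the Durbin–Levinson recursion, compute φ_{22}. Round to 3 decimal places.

-0.581

φ_{22} = (r_2 − r_1²) / (1 − r_1²)
r_1² = (-0.338)² = 0.114244
Numerator = -0.4 − 0.1142 = -0.5142; denominator = 1 − 0.1142 = 0.8858
φ_{22} = -0.5142 / 0.8858 = -0.581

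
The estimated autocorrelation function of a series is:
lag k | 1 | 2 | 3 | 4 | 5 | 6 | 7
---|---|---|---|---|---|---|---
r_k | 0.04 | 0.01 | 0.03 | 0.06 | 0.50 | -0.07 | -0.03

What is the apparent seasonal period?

5

The largest autocorrelation is r_5 = 0.50; the remaining lags stay at or below 0.06.
The dominant spike at lag 5 indicates a seasonal period of 5.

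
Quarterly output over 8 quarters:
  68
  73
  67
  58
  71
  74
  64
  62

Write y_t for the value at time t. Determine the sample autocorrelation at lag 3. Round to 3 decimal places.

0.104

Mean ȳ = (68 + 73 + 67 + 58 + 71 + 74 + 64 + 62)/8 = 67.1250
Deviations from mean: 0.8750, 5.8750, -0.1250, -9.1250, 3.8750, 6.8750, -3.1250, -5.1250
Σ(y_t−ȳ)(y_{t+3}−ȳ) = (-7.9844) + (22.7656) + (-0.8594) + (28.5156) + (-19.8594) = 22.5781
Denominator Σ(y_t−ȳ)² = 216.8750
r_3 = 22.5781 / 216.8750 = 0.104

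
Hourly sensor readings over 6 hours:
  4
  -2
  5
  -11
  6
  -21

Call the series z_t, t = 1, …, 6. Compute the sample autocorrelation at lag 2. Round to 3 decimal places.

0.453

Mean z̄ = (4 − 2 + 5 − 11 + 6 − 21)/6 = -3.1667
Deviations from mean: 7.1667, 1.1667, 8.1667, -7.8333, 9.1667, -17.8333
Σ(z_t−z̄)(z_{t+2}−z̄) = (58.5278) + (-9.1389) + (74.8611) + (139.6944) = 263.9444
Denominator Σ(z_t−z̄)² = 582.8333
r_2 = 263.9444 / 582.8333 = 0.453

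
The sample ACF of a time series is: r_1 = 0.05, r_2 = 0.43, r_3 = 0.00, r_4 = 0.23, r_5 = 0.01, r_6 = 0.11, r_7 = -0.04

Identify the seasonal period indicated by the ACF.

The largest autocorrelation is r_2 = 0.43, with a weaker echo at lag 4 (0.23); the remaining lags stay at or below 0.11.
The dominant spike at lag 2 indicates a seasonal period of 2.

2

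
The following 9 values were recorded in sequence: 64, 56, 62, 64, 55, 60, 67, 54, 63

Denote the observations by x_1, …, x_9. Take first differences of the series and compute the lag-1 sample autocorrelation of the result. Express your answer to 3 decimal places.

First differences Δx: -8, 6, 2, -9, 5, 7, -13, 9
Mean of differences = -0.1250
Numerator Σ(Δx_t−Δx̄)(Δx_{t+1}−Δx̄) = -272.2656
Denominator Σ(Δx_t−Δx̄)² = 508.8750
r_1(Δx) = -272.2656 / 508.8750 = -0.535

-0.535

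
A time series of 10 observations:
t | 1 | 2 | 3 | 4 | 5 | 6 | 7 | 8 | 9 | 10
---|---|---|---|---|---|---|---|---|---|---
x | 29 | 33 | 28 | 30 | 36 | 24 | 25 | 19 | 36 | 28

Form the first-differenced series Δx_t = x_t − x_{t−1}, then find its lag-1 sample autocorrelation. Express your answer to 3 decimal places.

First differences Δx: 4, -5, 2, 6, -12, 1, -6, 17, -8
Mean of differences = -0.1111
Numerator Σ(Δx_t−Δx̄)(Δx_{t+1}−Δx̄) = -345.6790
Denominator Σ(Δx_t−Δx̄)² = 614.8889
r_1(Δx) = -345.6790 / 614.8889 = -0.562

-0.562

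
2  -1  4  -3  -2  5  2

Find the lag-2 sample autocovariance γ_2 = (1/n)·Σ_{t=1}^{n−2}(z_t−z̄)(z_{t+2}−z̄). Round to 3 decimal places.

-2.429

Mean z̄ = (2 − 1 + 4 − 3 − 2 + 5 + 2)/7 = 1.0000
Σ_{t=1}^{5}(z_t−z̄)(z_{t+2}−z̄) = -17.0000
γ_2 = -17.0000 / 7 = -2.429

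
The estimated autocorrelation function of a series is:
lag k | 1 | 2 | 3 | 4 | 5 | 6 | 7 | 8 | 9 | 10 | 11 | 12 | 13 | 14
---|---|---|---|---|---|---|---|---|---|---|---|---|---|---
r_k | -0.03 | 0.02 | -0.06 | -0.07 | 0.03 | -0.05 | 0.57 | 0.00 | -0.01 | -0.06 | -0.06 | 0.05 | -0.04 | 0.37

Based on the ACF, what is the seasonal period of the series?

7

The largest autocorrelation is r_7 = 0.57, with a weaker echo at lag 14 (0.37); the remaining lags stay at or below 0.05.
The dominant spike at lag 7 indicates a seasonal period of 7.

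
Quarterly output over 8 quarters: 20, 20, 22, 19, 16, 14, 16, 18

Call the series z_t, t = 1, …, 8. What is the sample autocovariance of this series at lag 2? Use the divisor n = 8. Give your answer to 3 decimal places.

Mean z̄ = (20 + 20 + 22 + 19 + 16 + 14 + 16 + 18)/8 = 18.1250
Deviations: 1.8750, 1.8750, 3.8750, 0.8750, -2.1250, -4.1250, -2.1250, -0.1250
Σ_{t=1}^{6}(z_t−z̄)(z_{t+2}−z̄) = 2.0938
γ_2 = 2.0938 / 8 = 0.262

0.262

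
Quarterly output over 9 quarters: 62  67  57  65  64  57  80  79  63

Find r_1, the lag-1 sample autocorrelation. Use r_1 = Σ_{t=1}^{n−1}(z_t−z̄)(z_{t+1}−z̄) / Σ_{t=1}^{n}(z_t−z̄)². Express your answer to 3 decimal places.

0.059

Mean z̄ = (62 + 67 + 57 + 65 + 64 + 57 + 80 + 79 + 63)/9 = 66.0000
Numerator Σ_{t=1}^{8}(z_t−z̄)(z_{t+1}−z̄) = 33.0000
Denominator Σ(z_t−z̄)² = 558.0000
r_1 = 33.0000 / 558.0000 = 0.059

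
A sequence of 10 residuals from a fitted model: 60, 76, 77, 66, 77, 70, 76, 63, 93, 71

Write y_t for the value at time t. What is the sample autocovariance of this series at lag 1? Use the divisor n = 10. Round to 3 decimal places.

-37.261

Mean ȳ = (60 + 76 + 77 + 66 + 77 + 70 + 76 + 63 + 93 + 71)/10 = 72.9000
Σ_{t=1}^{9}(y_t−ȳ)(y_{t+1}−ȳ) = -372.6100
γ_1 = -372.6100 / 10 = -37.261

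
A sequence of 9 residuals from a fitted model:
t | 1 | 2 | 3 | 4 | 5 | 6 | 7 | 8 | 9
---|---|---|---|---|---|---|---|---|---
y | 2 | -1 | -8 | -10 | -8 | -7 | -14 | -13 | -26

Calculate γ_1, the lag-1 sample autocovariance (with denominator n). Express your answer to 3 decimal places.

19.410

Mean ȳ = (2 − 1 − 8 − 10 − 8 − 7 − 14 − 13 − 26)/9 = -9.4444
Σ_{t=1}^{8}(y_t−ȳ)(y_{t+1}−ȳ) = 174.6914
γ_1 = 174.6914 / 9 = 19.410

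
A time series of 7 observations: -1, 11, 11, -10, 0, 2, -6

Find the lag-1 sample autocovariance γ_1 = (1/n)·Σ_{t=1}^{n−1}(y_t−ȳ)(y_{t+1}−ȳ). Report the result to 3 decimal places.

-3.857

Mean ȳ = (-1 + 11 + 11 − 10 + 0 + 2 − 6)/7 = 1.0000
Σ_{t=1}^{6}(y_t−ȳ)(y_{t+1}−ȳ) = -27.0000
γ_1 = -27.0000 / 7 = -3.857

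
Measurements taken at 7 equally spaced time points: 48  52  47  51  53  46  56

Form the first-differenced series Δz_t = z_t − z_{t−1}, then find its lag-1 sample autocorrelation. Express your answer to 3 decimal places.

-0.551

First differences Δz: 4, -5, 4, 2, -7, 10
Mean of differences = 1.3333
Numerator Σ(Δz_t−Δz̄)(Δz_{t+1}−Δz̄) = -109.7778
Denominator Σ(Δz_t−Δz̄)² = 199.3333
r_1(Δz) = -109.7778 / 199.3333 = -0.551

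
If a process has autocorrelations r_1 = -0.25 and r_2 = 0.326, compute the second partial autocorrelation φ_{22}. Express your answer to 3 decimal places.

φ_{22} = (r_2 − r_1²) / (1 − r_1²)
r_1² = (-0.25)² = 0.0625
Numerator = 0.326 − 0.0625 = 0.2635; denominator = 1 − 0.0625 = 0.9375
φ_{22} = 0.2635 / 0.9375 = 0.281

0.281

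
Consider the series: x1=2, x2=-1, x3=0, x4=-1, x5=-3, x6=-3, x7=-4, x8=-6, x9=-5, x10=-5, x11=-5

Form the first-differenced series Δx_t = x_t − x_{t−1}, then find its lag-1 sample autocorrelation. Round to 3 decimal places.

First differences Δx: -3, 1, -1, -2, 0, -1, -2, 1, 0, 0
Mean of differences = -0.7000
Numerator Σ(Δx_t−Δx̄)(Δx_{t+1}−Δx̄) = -5.2900
Denominator Σ(Δx_t−Δx̄)² = 16.1000
r_1(Δx) = -5.2900 / 16.1000 = -0.329

-0.329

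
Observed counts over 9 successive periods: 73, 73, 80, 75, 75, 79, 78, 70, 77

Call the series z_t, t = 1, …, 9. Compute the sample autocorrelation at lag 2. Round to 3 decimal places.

Mean z̄ = (73 + 73 + 80 + 75 + 75 + 79 + 78 + 70 + 77)/9 = 75.5556
Σ(z_t−z̄)(z_{t+2}−z̄) = (-11.3580) + (1.4198) + (-2.4691) + (-1.9136) + (-1.3580) + (-19.1358) + (3.5309) = -31.2840
Denominator Σ(z_t−z̄)² = 84.2222
r_2 = -31.2840 / 84.2222 = -0.371

-0.371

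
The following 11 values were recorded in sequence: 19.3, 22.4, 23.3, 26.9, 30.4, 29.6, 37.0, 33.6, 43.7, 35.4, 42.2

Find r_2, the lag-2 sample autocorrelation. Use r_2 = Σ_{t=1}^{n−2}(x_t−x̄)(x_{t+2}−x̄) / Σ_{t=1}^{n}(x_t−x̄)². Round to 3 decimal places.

0.559

Mean x̄ = (19.3 + 22.4 + 23.3 + 26.9 + 30.4 + 29.6 + 37.0 + 33.6 + 43.7 + 35.4 + 42.2)/11 = 31.2545
Numerator Σ_{t=1}^{9}(x_t−x̄)(x_{t+2}−x̄) = 356.3113
Denominator Σ(x_t−x̄)² = 637.4073
r_2 = 356.3113 / 637.4073 = 0.559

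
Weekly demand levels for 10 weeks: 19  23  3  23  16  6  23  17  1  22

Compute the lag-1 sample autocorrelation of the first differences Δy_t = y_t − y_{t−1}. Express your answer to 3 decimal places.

-0.531

First differences Δy: 4, -20, 20, -7, -10, 17, -6, -16, 21
Mean of differences = 0.3333
Numerator Σ(Δy_t−Δȳ)(Δy_{t+1}−Δȳ) = -1054.7778
Denominator Σ(Δy_t−Δȳ)² = 1986.0000
r_1(Δy) = -1054.7778 / 1986.0000 = -0.531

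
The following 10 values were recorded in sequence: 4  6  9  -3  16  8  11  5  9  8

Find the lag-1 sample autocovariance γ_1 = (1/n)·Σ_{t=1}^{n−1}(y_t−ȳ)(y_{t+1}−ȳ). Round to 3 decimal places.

Mean ȳ = (4 + 6 + 9 − 3 + 16 + 8 + 11 + 5 + 9 + 8)/10 = 7.3000
Σ_{t=1}^{9}(y_t−ȳ)(y_{t+1}−ȳ) = -107.5900
γ_1 = -107.5900 / 10 = -10.759

-10.759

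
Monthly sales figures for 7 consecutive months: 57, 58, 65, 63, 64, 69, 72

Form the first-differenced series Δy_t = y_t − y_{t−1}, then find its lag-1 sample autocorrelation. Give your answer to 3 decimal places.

-0.442

First differences Δy: 1, 7, -2, 1, 5, 3
Mean of differences = 2.5000
Numerator Σ(Δy_t−Δȳ)(Δy_{t+1}−Δȳ) = -22.7500
Denominator Σ(Δy_t−Δȳ)² = 51.5000
r_1(Δy) = -22.7500 / 51.5000 = -0.442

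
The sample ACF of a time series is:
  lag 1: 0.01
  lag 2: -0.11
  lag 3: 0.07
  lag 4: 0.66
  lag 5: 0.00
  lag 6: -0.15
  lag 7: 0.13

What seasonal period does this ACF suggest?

4

The largest autocorrelation is r_4 = 0.66; the remaining lags stay at or below 0.13.
The dominant spike at lag 4 indicates a seasonal period of 4.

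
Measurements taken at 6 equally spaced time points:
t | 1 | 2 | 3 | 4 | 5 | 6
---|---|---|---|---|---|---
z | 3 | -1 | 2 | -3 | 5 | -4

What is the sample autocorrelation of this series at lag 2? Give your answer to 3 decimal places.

Mean z̄ = (3 − 1 + 2 − 3 + 5 − 4)/6 = 0.3333
Deviations from mean: 2.6667, -1.3333, 1.6667, -3.3333, 4.6667, -4.3333
Σ(z_t−z̄)(z_{t+2}−z̄) = (4.4444) + (4.4444) + (7.7778) + (14.4444) = 31.1111
Denominator Σ(z_t−z̄)² = 63.3333
r_2 = 31.1111 / 63.3333 = 0.491

0.491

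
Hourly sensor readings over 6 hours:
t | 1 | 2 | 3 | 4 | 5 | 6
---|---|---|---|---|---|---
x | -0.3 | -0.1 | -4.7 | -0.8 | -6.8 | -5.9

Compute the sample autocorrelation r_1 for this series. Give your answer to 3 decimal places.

Mean x̄ = (-0.3 − 0.1 − 4.7 − 0.8 − 6.8 − 5.9)/6 = -3.1000
Σ(x_t−x̄)(x_{t+1}−x̄) = (8.4000) + (-4.8000) + (-3.6800) + (-8.5100) + (10.3600) = 1.7700
Denominator Σ(x_t−x̄)² = 46.2200
r_1 = 1.7700 / 46.2200 = 0.038

0.038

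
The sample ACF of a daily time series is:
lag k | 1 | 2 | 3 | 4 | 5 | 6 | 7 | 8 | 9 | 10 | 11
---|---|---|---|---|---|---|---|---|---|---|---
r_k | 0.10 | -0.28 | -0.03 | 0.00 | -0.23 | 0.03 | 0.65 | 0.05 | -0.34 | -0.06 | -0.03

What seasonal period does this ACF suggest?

7

The largest autocorrelation is r_7 = 0.65; the remaining lags stay at or below 0.10.
The dominant spike at lag 7 indicates a seasonal period of 7.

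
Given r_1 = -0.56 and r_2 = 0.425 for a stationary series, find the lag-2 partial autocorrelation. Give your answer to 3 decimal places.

0.162

φ_{22} = (r_2 − r_1²) / (1 − r_1²)
r_1² = (-0.56)² = 0.3136
Numerator = 0.425 − 0.3136 = 0.1114; denominator = 1 − 0.3136 = 0.6864
φ_{22} = 0.1114 / 0.6864 = 0.162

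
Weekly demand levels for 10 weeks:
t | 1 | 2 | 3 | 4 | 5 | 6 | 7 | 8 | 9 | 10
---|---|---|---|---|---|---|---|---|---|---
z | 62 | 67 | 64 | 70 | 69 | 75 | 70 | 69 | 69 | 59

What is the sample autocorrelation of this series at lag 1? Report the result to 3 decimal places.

Mean z̄ = (62 + 67 + 64 + 70 + 69 + 75 + 70 + 69 + 69 + 59)/10 = 67.4000
Numerator Σ_{t=1}^{9}(z_t−z̄)(z_{t+1}−z̄) = 24.0400
Denominator Σ(z_t−z̄)² = 190.4000
r_1 = 24.0400 / 190.4000 = 0.126

0.126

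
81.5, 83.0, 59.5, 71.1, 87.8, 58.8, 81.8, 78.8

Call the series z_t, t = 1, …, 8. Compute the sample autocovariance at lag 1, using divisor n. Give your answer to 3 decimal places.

-43.867

Mean z̄ = (81.5 + 83.0 + 59.5 + 71.1 + 87.8 + 58.8 + 81.8 + 78.8)/8 = 75.2875
Σ_{t=1}^{7}(z_t−z̄)(z_{t+1}−z̄) = -350.9327
γ_1 = -350.9327 / 8 = -43.867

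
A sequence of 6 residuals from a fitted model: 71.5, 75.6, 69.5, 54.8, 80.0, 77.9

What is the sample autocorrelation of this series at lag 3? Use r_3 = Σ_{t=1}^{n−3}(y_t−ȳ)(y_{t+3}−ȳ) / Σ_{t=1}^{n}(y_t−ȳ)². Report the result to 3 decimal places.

0.053

Mean ȳ = (71.5 + 75.6 + 69.5 + 54.8 + 80.0 + 77.9)/6 = 71.5500
Deviations from mean: -0.0500, 4.0500, -2.0500, -16.7500, 8.4500, 6.3500
Σ(y_t−ȳ)(y_{t+3}−ȳ) = (0.8375) + (34.2225) + (-13.0175) = 22.0425
Denominator Σ(y_t−ȳ)² = 412.8950
r_3 = 22.0425 / 412.8950 = 0.053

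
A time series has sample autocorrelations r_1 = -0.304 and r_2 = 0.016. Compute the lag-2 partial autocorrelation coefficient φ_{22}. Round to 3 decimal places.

-0.084

φ_{22} = (r_2 − r_1²) / (1 − r_1²)
r_1² = (-0.304)² = 0.092416
Numerator = 0.016 − 0.0924 = -0.0764; denominator = 1 − 0.0924 = 0.9076
φ_{22} = -0.0764 / 0.9076 = -0.084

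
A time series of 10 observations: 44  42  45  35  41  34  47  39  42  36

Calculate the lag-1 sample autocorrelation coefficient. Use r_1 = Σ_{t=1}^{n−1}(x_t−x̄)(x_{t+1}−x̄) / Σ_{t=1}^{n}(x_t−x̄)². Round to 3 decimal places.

Mean x̄ = (44 + 42 + 45 + 35 + 41 + 34 + 47 + 39 + 42 + 36)/10 = 40.5000
Numerator Σ_{t=1}^{9}(x_t−x̄)(x_{t+1}−x̄) = -79.7500
Denominator Σ(x_t−x̄)² = 174.5000
r_1 = -79.7500 / 174.5000 = -0.457

-0.457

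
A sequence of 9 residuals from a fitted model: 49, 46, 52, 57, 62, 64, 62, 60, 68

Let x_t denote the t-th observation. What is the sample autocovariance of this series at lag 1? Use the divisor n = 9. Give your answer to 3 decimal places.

28.587

Mean x̄ = (49 + 46 + 52 + 57 + 62 + 64 + 62 + 60 + 68)/9 = 57.7778
Σ_{t=1}^{8}(x_t−x̄)(x_{t+1}−x̄) = 257.2840
γ_1 = 257.2840 / 9 = 28.587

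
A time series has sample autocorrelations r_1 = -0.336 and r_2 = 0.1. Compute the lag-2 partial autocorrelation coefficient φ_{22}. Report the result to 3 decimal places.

-0.015

φ_{22} = (r_2 − r_1²) / (1 − r_1²)
r_1² = (-0.336)² = 0.112896
Numerator = 0.1 − 0.1129 = -0.0129; denominator = 1 − 0.1129 = 0.8871
φ_{22} = -0.0129 / 0.8871 = -0.015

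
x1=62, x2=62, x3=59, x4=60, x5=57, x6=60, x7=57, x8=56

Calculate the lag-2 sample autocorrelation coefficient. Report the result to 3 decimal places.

0.135

Mean x̄ = (62 + 62 + 59 + 60 + 57 + 60 + 57 + 56)/8 = 59.1250
Deviations from mean: 2.8750, 2.8750, -0.1250, 0.8750, -2.1250, 0.8750, -2.1250, -3.1250
Numerator Σ_{t=1}^{6}(x_t−x̄)(x_{t+2}−x̄) = 4.9688
Denominator Σ(x_t−x̄)² = 36.8750
r_2 = 4.9688 / 36.8750 = 0.135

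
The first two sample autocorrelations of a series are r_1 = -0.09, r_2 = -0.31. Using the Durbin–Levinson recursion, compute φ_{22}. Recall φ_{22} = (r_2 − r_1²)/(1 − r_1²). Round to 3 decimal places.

-0.321

φ_{22} = (r_2 − r_1²) / (1 − r_1²)
r_1² = (-0.09)² = 0.0081
Numerator = -0.31 − 0.0081 = -0.3181; denominator = 1 − 0.0081 = 0.9919
φ_{22} = -0.3181 / 0.9919 = -0.321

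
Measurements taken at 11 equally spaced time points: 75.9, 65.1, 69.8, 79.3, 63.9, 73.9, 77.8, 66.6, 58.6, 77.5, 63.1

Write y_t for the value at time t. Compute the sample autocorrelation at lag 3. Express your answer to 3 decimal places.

0.423

Mean ȳ = (75.9 + 65.1 + 69.8 + 79.3 + 63.9 + 73.9 + 77.8 + 66.6 + 58.6 + 77.5 + 63.1)/11 = 70.1364
Numerator Σ_{t=1}^{8}(y_t−ȳ)(y_{t+3}−ȳ) = 213.1360
Denominator Σ(y_t−ȳ)² = 503.7855
r_3 = 213.1360 / 503.7855 = 0.423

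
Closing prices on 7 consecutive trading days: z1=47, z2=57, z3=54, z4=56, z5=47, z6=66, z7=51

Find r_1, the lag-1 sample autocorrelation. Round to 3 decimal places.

Mean z̄ = (47 + 57 + 54 + 56 + 47 + 66 + 51)/7 = 54.0000
Deviations from mean: -7.0000, 3.0000, 0.0000, 2.0000, -7.0000, 12.0000, -3.0000
Numerator Σ_{t=1}^{6}(z_t−z̄)(z_{t+1}−z̄) = -155.0000
Denominator Σ(z_t−z̄)² = 264.0000
r_1 = -155.0000 / 264.0000 = -0.587

-0.587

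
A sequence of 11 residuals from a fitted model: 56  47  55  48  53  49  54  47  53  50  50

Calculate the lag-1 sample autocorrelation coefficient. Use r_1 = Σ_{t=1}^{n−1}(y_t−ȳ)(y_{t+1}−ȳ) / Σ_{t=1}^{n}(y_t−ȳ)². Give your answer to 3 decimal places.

Mean ȳ = (56 + 47 + 55 + 48 + 53 + 49 + 54 + 47 + 53 + 50 + 50)/11 = 51.0909
Numerator Σ_{t=1}^{10}(y_t−ȳ)(y_{t+1}−ȳ) = -84.7355
Denominator Σ(y_t−ȳ)² = 104.9091
r_1 = -84.7355 / 104.9091 = -0.808

-0.808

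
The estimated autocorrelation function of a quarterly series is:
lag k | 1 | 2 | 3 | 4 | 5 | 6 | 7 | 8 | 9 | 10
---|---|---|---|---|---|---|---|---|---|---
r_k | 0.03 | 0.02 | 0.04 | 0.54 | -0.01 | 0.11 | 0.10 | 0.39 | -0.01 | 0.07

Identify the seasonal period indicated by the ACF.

The largest autocorrelation is r_4 = 0.54, with a weaker echo at lag 8 (0.39); the remaining lags stay at or below 0.11.
The dominant spike at lag 4 indicates a seasonal period of 4.

4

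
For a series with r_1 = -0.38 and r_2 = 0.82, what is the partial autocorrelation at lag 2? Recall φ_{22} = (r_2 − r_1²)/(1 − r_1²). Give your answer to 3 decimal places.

φ_{22} = (r_2 − r_1²) / (1 − r_1²)
r_1² = (-0.38)² = 0.1444
Numerator = 0.82 − 0.1444 = 0.6756; denominator = 1 − 0.1444 = 0.8556
φ_{22} = 0.6756 / 0.8556 = 0.790

0.790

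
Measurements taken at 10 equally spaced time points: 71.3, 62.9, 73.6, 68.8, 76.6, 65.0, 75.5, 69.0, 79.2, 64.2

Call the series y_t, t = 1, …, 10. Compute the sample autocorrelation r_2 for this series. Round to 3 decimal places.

Mean ȳ = (71.3 + 62.9 + 73.6 + 68.8 + 76.6 + 65.0 + 75.5 + 69.0 + 79.2 + 64.2)/10 = 70.6100
Numerator Σ_{t=1}^{8}(y_t−ȳ)(y_{t+2}−ȳ) = 134.7308
Denominator Σ(y_t−ȳ)² = 280.8690
r_2 = 134.7308 / 280.8690 = 0.480

0.480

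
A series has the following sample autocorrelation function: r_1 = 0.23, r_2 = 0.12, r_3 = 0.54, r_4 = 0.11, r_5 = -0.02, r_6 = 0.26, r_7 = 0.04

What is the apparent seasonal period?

3

The largest autocorrelation is r_3 = 0.54, with a weaker echo at lag 6 (0.26); the remaining lags stay at or below 0.23. The elevated value at lag 1 (0.23), dropping to 0.12 at lag 2, reflects decaying short-term dependence rather than seasonality.
The dominant spike at lag 3 indicates a seasonal period of 3.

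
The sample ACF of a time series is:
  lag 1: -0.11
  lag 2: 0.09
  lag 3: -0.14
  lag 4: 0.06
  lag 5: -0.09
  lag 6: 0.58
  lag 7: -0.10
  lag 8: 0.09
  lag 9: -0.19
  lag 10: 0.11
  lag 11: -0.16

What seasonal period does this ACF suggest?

6

The largest autocorrelation is r_6 = 0.58; the remaining lags stay at or below 0.11.
The dominant spike at lag 6 indicates a seasonal period of 6.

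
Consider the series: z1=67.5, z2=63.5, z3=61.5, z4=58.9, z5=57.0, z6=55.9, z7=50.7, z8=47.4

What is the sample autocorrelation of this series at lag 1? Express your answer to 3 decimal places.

0.553

Mean z̄ = (67.5 + 63.5 + 61.5 + 58.9 + 57.0 + 55.9 + 50.7 + 47.4)/8 = 57.8000
Numerator Σ_{t=1}^{7}(z_t−z̄)(z_{t+1}−z̄) = 168.4200
Denominator Σ(z_t−z̄)² = 304.3000
r_1 = 168.4200 / 304.3000 = 0.553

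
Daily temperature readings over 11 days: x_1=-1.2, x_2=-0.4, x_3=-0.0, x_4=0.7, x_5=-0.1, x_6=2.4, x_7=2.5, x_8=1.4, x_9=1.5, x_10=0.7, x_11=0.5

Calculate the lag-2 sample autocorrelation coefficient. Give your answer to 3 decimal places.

0.213

Mean x̄ = (-1.2 − 0.4 − 0.0 + 0.7 − 0.1 + 2.4 + 2.5 + 1.4 + 1.5 + 0.7 + 0.5)/11 = 0.7273
Numerator Σ_{t=1}^{9}(x_t−x̄)(x_{t+2}−x̄) = 2.8231
Denominator Σ(x_t−x̄)² = 13.2418
r_2 = 2.8231 / 13.2418 = 0.213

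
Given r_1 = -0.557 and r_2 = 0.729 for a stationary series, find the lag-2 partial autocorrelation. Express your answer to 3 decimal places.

0.607

φ_{22} = (r_2 − r_1²) / (1 − r_1²)
r_1² = (-0.557)² = 0.310249
Numerator = 0.729 − 0.3102 = 0.4188; denominator = 1 − 0.3102 = 0.6898
φ_{22} = 0.4188 / 0.6898 = 0.607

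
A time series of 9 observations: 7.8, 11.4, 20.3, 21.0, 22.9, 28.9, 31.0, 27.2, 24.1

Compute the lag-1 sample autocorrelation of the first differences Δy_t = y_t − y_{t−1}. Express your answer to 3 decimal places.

First differences Δy: 3.6, 8.9, 0.7, 1.9, 6.0, 2.1, -3.8, -3.1
Mean of differences = 2.0375
Numerator Σ(Δy_t−Δȳ)(Δy_{t+1}−Δȳ) = 31.0561
Denominator Σ(Δy_t−Δȳ)² = 127.5188
r_1(Δy) = 31.0561 / 127.5188 = 0.244

0.244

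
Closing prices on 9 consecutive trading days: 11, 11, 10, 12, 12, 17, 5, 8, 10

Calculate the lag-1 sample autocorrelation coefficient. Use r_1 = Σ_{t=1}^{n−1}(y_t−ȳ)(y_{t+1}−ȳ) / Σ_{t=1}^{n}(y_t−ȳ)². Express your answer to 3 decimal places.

Mean ȳ = (11 + 11 + 10 + 12 + 12 + 17 + 5 + 8 + 10)/9 = 10.6667
Numerator Σ_{t=1}^{8}(y_t−ȳ)(y_{t+1}−ȳ) = -9.7778
Denominator Σ(y_t−ȳ)² = 84.0000
r_1 = -9.7778 / 84.0000 = -0.116

-0.116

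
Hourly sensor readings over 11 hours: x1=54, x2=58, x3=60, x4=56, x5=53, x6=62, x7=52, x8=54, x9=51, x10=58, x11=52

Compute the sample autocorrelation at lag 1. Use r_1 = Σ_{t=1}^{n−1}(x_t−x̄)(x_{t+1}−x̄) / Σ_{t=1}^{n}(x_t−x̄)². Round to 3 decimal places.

Mean x̄ = (54 + 58 + 60 + 56 + 53 + 62 + 52 + 54 + 51 + 58 + 52)/11 = 55.4545
Numerator Σ_{t=1}^{10}(x_t−x̄)(x_{t+1}−x̄) = -38.2975
Denominator Σ(x_t−x̄)² = 130.7273
r_1 = -38.2975 / 130.7273 = -0.293

-0.293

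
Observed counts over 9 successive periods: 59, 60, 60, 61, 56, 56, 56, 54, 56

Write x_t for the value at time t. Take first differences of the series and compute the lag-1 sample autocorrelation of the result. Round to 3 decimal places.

First differences Δx: 1, 0, 1, -5, 0, 0, -2, 2
Mean of differences = -0.3750
Numerator Σ(Δx_t−Δx̄)(Δx_{t+1}−Δx̄) = -11.3906
Denominator Σ(Δx_t−Δx̄)² = 33.8750
r_1(Δx) = -11.3906 / 33.8750 = -0.336

-0.336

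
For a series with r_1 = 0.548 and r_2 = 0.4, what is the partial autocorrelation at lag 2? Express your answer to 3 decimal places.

0.142

φ_{22} = (r_2 − r_1²) / (1 − r_1²)
r_1² = (0.548)² = 0.300304
Numerator = 0.4 − 0.3003 = 0.0997; denominator = 1 − 0.3003 = 0.6997
φ_{22} = 0.0997 / 0.6997 = 0.142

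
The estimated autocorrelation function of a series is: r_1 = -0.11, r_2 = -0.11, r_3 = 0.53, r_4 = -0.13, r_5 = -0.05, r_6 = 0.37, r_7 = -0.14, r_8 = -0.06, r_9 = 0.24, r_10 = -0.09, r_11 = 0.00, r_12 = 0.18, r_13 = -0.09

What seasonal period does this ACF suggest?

The largest autocorrelation is r_3 = 0.53, with weaker echoes at lags 6 (0.37), 9 (0.24) and 12 (0.18); the remaining lags stay at or below 0.00.
The dominant spike at lag 3 indicates a seasonal period of 3.

3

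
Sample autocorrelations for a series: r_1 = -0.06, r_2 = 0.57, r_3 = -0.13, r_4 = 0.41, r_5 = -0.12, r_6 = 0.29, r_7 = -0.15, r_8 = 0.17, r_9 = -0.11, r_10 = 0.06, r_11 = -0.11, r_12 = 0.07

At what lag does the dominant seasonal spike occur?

The largest autocorrelation is r_2 = 0.57, with weaker echoes at lags 4 (0.41), 6 (0.29) and 8 (0.17); the remaining lags stay at or below 0.07.
The dominant spike at lag 2 indicates a seasonal period of 2.

2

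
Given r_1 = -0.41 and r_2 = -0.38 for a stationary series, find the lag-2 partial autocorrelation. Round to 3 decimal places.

-0.659

φ_{22} = (r_2 − r_1²) / (1 − r_1²)
r_1² = (-0.41)² = 0.1681
Numerator = -0.38 − 0.1681 = -0.5481; denominator = 1 − 0.1681 = 0.8319
φ_{22} = -0.5481 / 0.8319 = -0.659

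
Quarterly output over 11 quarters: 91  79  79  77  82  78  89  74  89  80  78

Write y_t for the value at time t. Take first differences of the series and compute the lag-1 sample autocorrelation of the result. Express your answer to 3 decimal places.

-0.702

First differences Δy: -12, 0, -2, 5, -4, 11, -15, 15, -9, -2
Mean of differences = -1.3000
Numerator Σ(Δy_t−Δȳ)(Δy_{t+1}−Δȳ) = -581.3900
Denominator Σ(Δy_t−Δȳ)² = 828.1000
r_1(Δy) = -581.3900 / 828.1000 = -0.702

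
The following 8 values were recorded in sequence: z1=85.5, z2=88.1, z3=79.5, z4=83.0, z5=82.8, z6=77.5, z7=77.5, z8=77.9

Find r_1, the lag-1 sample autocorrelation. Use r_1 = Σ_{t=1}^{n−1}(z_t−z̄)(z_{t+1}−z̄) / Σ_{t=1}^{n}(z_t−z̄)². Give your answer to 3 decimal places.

0.332

Mean z̄ = (85.5 + 88.1 + 79.5 + 83.0 + 82.8 + 77.5 + 77.5 + 77.9)/8 = 81.4750
Deviations from mean: 4.0250, 6.6250, -1.9750, 1.5250, 1.3250, -3.9750, -3.9750, -3.5750
Σ(z_t−z̄)(z_{t+1}−z̄) = (26.6656) + (-13.0844) + (-3.0119) + (2.0206) + (-5.2669) + (15.8006) + (14.2106) = 37.3344
Denominator Σ(z_t−z̄)² = 112.4550
r_1 = 37.3344 / 112.4550 = 0.332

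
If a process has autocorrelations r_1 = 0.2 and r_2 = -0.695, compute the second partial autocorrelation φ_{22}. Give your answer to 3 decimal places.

-0.766

φ_{22} = (r_2 − r_1²) / (1 − r_1²)
r_1² = (0.2)² = 0.04
Numerator = -0.695 − 0.0400 = -0.7350; denominator = 1 − 0.0400 = 0.9600
φ_{22} = -0.7350 / 0.9600 = -0.766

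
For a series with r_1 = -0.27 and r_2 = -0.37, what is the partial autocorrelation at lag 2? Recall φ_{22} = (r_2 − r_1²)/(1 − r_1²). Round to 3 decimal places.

-0.478

φ_{22} = (r_2 − r_1²) / (1 − r_1²)
r_1² = (-0.27)² = 0.0729
Numerator = -0.37 − 0.0729 = -0.4429; denominator = 1 − 0.0729 = 0.9271
φ_{22} = -0.4429 / 0.9271 = -0.478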